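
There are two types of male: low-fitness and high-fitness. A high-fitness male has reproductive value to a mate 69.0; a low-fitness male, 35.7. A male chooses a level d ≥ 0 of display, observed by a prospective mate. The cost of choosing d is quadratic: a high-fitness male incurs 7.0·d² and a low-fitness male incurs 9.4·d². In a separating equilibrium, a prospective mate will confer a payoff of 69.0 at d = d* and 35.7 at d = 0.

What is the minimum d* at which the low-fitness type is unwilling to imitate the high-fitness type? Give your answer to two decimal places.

1.88

The low-fitness type at d = 0 receives 35.7; imitating at d* yields 69.0 − 9.4·d*².
Indifference: 35.7 = 69.0 − 9.4·d*², so d*² = (69.0 − 35.7) / 9.4 ≈ 3.5426.
d* = √3.5426 ≈ 1.88.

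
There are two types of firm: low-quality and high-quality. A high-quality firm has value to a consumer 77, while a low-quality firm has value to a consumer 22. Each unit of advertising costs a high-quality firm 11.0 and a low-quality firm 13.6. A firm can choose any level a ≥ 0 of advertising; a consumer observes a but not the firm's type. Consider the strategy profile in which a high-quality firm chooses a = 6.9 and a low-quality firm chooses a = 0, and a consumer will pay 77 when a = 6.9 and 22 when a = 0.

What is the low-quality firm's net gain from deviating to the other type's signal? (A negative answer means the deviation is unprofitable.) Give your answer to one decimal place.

Playing a = 0 the low-quality firm receives 22.
Deviating to a = 6.9 brings payment 77 at cost 13.6 × 6.9 = 93.84, netting -16.84.
Gain from deviating: -16.84 − 22 = -38.84, i.e. -38.8 to one decimal place.
The gain is negative, so the low-quality type's incentive-compatibility constraint is satisfied.

-38.8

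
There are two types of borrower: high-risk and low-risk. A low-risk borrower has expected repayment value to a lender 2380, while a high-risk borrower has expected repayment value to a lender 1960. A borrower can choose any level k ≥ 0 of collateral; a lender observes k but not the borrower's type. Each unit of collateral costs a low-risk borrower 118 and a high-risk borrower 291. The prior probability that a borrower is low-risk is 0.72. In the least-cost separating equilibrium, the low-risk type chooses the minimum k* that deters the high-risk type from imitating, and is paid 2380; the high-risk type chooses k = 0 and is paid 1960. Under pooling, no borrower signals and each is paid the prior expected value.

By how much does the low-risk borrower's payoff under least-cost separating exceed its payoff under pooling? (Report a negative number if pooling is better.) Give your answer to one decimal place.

Least-cost separating signal: k* solves 1960 = 2380 − 291·k*, so k* = (2380 − 1960)/291 ≈ 1.4433.
Low-risk type's separating payoff: 2380 − 118 × k* = 2380 − 118 × (2380 − 1960)/291 = 2380 − 49560/291 ≈ 2209.691.
Pooling payoff: 0.72 × 2380 + 0.28 × 1960 = 2262.4.
Difference: 2209.691 − 2262.4 = -52.709, i.e. -52.7 to one decimal place.
The low-risk type would prefer the pooling outcome.

-52.7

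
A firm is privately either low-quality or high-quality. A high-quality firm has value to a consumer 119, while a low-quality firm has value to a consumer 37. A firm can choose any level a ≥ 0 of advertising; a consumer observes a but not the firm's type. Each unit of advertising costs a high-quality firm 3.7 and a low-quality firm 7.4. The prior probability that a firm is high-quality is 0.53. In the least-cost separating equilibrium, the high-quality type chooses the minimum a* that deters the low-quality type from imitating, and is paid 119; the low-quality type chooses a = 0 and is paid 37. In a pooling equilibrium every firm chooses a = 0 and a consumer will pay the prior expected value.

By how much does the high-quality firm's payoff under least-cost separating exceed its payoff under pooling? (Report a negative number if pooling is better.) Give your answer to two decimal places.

Least-cost separating signal: a* solves 37 = 119 − 7.4·a*, so a* = (119 − 37)/7.4 ≈ 11.0811.
High-quality type's separating payoff: 119 − 3.7 × a* = 119 − 3.7 × (119 − 37)/7.4 = 119 − 303.4/7.4 = 78.
Pooling payoff: 0.53 × 119 + 0.47 × 37 = 80.46.
Difference: 78 − 80.46 = -2.46.
The high-quality type would prefer the pooling outcome.

-2.46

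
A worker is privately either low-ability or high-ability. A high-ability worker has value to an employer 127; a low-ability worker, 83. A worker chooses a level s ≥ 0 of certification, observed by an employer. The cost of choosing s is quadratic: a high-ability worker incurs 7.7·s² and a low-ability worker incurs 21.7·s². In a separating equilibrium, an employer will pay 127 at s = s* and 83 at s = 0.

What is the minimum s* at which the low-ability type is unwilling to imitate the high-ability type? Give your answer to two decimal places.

The low-ability type at s = 0 receives 83; imitating at s* yields 127 − 21.7·s*².
Indifference: 83 = 127 − 21.7·s*², so s*² = (127 − 83) / 21.7 ≈ 2.0276.
s* = √2.0276 ≈ 1.42.

1.42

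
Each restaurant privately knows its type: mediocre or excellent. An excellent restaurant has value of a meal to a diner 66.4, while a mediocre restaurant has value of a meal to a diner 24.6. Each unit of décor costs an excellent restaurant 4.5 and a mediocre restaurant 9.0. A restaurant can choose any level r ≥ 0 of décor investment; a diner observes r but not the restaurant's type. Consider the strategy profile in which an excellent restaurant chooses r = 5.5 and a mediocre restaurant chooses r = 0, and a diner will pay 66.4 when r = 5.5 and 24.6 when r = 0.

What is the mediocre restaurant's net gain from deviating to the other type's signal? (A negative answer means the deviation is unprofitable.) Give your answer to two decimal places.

-7.70

Playing r = 0 the mediocre restaurant receives 24.6.
Deviating to r = 5.5 brings payment 66.4 at cost 9.0 × 5.5 = 49.5, netting 16.9.
Gain from deviating: 16.9 − 24.6 = -7.70.
The gain is negative, so the mediocre type's incentive-compatibility constraint is satisfied.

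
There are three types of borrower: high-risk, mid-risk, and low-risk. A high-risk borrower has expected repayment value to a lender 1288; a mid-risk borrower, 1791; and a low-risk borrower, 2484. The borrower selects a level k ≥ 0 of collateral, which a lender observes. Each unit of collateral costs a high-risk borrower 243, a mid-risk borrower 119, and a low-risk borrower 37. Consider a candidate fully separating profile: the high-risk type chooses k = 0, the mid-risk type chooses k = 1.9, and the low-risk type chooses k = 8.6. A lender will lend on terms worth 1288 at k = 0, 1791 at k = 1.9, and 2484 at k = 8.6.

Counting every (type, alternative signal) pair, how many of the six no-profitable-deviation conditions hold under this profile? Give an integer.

5

High-risk (own payoff 1288): to k=1.9 gives 1791 − 243×1.9 = 1329.3 → profitable ✗; to k=8.6 gives 2484 − 243×8.6 = 394.2 → no gain ✓.
Low-risk (own payoff 2484 − 37×8.6 = 2165.8): to k=0 gives 1288 → no gain ✓; to k=1.9 gives 1791 − 37×1.9 = 1720.7 → no gain ✓.
Mid-risk (own payoff 1791 − 119×1.9 = 1564.9): to k=0 gives 1288 → no gain ✓; to k=8.6 gives 2484 − 119×8.6 = 1460.6 → no gain ✓.
5 of the 6 constraints hold; not an equilibrium.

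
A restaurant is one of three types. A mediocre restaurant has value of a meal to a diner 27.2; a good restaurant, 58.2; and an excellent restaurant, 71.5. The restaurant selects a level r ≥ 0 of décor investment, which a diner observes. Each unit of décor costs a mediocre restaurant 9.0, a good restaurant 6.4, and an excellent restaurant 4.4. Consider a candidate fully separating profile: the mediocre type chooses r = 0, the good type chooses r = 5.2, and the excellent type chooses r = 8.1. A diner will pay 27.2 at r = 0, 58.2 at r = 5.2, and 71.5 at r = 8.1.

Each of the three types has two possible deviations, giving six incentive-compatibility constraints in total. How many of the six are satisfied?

5

Excellent (own payoff 71.5 − 4.4×8.1 = 35.86): to r=0 gives 27.2 → no gain ✓; to r=5.2 gives 58.2 − 4.4×5.2 = 35.32 → no gain ✓.
Good (own payoff 58.2 − 6.4×5.2 = 24.92): to r=0 gives 27.2 → profitable ✗; to r=8.1 gives 71.5 − 6.4×8.1 = 19.66 → no gain ✓.
Mediocre (own payoff 27.2): to r=5.2 gives 58.2 − 9.0×5.2 = 11.4 → no gain ✓; to r=8.1 gives 71.5 − 9.0×8.1 = -1.4 → no gain ✓.
5 of the 6 constraints hold; not an equilibrium.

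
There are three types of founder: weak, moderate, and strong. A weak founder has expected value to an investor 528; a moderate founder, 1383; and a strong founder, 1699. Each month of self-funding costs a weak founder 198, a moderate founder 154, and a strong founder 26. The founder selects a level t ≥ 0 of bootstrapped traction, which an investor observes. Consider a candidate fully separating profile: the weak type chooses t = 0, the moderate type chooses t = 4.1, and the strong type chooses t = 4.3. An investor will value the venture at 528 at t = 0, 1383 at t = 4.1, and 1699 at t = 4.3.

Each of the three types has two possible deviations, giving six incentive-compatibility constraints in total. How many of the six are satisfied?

3

Weak (own payoff 528): to t=4.1 gives 1383 − 198×4.1 = 571.2 → profitable ✗; to t=4.3 gives 1699 − 198×4.3 = 847.6 → profitable ✗.
Strong (own payoff 1699 − 26×4.3 = 1587.2): to t=0 gives 528 → no gain ✓; to t=4.1 gives 1383 − 26×4.1 = 1276.4 → no gain ✓.
Moderate (own payoff 1383 − 154×4.1 = 751.6): to t=0 gives 528 → no gain ✓; to t=4.3 gives 1699 − 154×4.3 = 1036.8 → profitable ✗.
3 of the 6 constraints hold; not an equilibrium.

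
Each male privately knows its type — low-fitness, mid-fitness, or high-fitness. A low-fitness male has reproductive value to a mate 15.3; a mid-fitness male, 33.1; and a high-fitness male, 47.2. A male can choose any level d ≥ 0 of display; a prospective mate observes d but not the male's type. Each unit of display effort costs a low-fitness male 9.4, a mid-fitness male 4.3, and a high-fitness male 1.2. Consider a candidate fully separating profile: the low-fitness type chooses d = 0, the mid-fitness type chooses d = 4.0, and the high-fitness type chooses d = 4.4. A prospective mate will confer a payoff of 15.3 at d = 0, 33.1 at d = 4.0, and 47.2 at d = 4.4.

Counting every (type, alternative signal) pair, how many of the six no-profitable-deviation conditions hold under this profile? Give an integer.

5

High-fitness (own payoff 47.2 − 1.2×4.4 = 41.92): to d=0 gives 15.3 → no gain ✓; to d=4.0 gives 33.1 − 1.2×4.0 = 28.3 → no gain ✓.
Mid-fitness (own payoff 33.1 − 4.3×4.0 = 15.9): to d=0 gives 15.3 → no gain ✓; to d=4.4 gives 47.2 − 4.3×4.4 = 28.28 → profitable ✗.
Low-fitness (own payoff 15.3): to d=4.0 gives 33.1 − 9.4×4.0 = -4.5 → no gain ✓; to d=4.4 gives 47.2 − 9.4×4.4 = 5.84 → no gain ✓.
5 of the 6 constraints hold; not an equilibrium.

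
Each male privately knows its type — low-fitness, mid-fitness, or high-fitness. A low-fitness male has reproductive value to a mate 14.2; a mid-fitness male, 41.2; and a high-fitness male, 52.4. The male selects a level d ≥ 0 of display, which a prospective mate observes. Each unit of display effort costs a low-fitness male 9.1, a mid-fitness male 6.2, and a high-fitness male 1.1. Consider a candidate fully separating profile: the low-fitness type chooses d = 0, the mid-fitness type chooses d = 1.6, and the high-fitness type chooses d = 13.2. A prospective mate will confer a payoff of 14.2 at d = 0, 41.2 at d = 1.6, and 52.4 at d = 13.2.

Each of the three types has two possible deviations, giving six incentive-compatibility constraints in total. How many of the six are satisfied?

4

High-fitness (own payoff 52.4 − 1.1×13.2 = 37.88): to d=0 gives 14.2 → no gain ✓; to d=1.6 gives 41.2 − 1.1×1.6 = 39.44 → profitable ✗.
Mid-fitness (own payoff 41.2 − 6.2×1.6 = 31.28): to d=0 gives 14.2 → no gain ✓; to d=13.2 gives 52.4 − 6.2×13.2 = -29.44 → no gain ✓.
Low-fitness (own payoff 14.2): to d=1.6 gives 41.2 − 9.1×1.6 = 26.64 → profitable ✗; to d=13.2 gives 52.4 − 9.1×13.2 = -67.72 → no gain ✓.
4 of the 6 constraints hold; not an equilibrium.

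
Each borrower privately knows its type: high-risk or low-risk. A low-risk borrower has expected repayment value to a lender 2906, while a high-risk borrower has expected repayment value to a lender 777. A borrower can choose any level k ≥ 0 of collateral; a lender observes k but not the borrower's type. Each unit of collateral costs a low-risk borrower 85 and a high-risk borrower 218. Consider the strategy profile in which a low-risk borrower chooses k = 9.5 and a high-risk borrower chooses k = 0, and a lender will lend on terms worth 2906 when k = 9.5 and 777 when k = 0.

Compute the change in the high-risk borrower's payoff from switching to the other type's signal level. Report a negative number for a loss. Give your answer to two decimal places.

Playing k = 0 the high-risk borrower receives 777.
Deviating to k = 9.5 brings payment 2906 at cost 218 × 9.5 = 2071, netting 835.
Gain from deviating: 835 − 777 = 58.00.
The gain is positive, so the high-risk type's incentive-compatibility constraint is violated — this profile is not a separating equilibrium.

58.00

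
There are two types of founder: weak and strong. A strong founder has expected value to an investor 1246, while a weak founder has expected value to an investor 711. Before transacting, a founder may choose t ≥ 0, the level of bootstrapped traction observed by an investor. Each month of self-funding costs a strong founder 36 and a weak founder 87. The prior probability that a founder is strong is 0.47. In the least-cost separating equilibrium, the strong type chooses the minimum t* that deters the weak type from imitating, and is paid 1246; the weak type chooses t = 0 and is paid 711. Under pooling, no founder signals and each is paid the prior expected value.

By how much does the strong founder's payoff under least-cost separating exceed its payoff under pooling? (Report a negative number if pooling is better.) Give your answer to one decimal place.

62.2

Least-cost separating signal: t* solves 711 = 1246 − 87·t*, so t* = (1246 − 711)/87 ≈ 6.1494.
Strong type's separating payoff: 1246 − 36 × t* = 1246 − 36 × (1246 − 711)/87 = 1246 − 19260/87 ≈ 1024.621.
Pooling payoff: 0.47 × 1246 + 0.53 × 711 = 962.45.
Difference: 1024.621 − 962.45 = 62.171, i.e. 62.2 to one decimal place.
The strong type prefers to separate.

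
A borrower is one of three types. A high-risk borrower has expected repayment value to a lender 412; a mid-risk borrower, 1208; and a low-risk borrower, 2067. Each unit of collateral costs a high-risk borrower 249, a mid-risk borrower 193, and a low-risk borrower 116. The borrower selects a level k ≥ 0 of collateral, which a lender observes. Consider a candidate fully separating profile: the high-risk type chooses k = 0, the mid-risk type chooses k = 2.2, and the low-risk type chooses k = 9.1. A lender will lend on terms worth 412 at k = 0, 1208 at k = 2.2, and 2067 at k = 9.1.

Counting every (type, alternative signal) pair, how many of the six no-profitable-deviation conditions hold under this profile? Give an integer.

Low-risk (own payoff 2067 − 116×9.1 = 1011.4): to k=0 gives 412 → no gain ✓; to k=2.2 gives 1208 − 116×2.2 = 952.8 → no gain ✓.
Mid-risk (own payoff 1208 − 193×2.2 = 783.4): to k=0 gives 412 → no gain ✓; to k=9.1 gives 2067 − 193×9.1 = 310.7 → no gain ✓.
High-risk (own payoff 412): to k=2.2 gives 1208 − 249×2.2 = 660.2 → profitable ✗; to k=9.1 gives 2067 − 249×9.1 = -198.9 → no gain ✓.
5 of the 6 constraints hold; not an equilibrium.

5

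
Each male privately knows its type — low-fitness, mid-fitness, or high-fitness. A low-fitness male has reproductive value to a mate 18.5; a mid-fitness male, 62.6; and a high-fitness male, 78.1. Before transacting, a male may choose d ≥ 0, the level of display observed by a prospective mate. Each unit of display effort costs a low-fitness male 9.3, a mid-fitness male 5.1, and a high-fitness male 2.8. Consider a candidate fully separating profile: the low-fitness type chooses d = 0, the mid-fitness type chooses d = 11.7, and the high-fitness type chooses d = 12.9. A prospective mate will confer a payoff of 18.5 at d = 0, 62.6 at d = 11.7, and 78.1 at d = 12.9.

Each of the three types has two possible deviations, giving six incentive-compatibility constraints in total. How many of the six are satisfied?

Low-fitness (own payoff 18.5): to d=11.7 gives 62.6 − 9.3×11.7 = -46.21 → no gain ✓; to d=12.9 gives 78.1 − 9.3×12.9 = -41.87 → no gain ✓.
Mid-fitness (own payoff 62.6 − 5.1×11.7 = 2.93): to d=0 gives 18.5 → profitable ✗; to d=12.9 gives 78.1 − 5.1×12.9 = 12.31 → profitable ✗.
High-fitness (own payoff 78.1 − 2.8×12.9 = 41.98): to d=0 gives 18.5 → no gain ✓; to d=11.7 gives 62.6 − 2.8×11.7 = 29.84 → no gain ✓.
4 of the 6 constraints hold; not an equilibrium.

4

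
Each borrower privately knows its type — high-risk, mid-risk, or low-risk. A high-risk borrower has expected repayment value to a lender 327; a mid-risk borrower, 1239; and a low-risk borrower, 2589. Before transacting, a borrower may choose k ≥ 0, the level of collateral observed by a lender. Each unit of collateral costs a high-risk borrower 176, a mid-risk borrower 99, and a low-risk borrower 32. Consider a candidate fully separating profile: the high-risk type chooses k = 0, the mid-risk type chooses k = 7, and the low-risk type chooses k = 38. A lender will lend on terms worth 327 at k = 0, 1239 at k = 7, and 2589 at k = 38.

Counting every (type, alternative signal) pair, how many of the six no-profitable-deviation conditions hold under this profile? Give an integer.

6

High-risk (own payoff 327): to k=7 gives 1239 − 176×7 = 7 → no gain ✓; to k=38 gives 2589 − 176×38 = -4099 → no gain ✓.
Low-risk (own payoff 2589 − 32×38 = 1373): to k=0 gives 327 → no gain ✓; to k=7 gives 1239 − 32×7 = 1015 → no gain ✓.
Mid-risk (own payoff 1239 − 99×7 = 546): to k=0 gives 327 → no gain ✓; to k=38 gives 2589 − 99×38 = -1173 → no gain ✓.
6 of the 6 constraints hold; this profile is a separating equilibrium.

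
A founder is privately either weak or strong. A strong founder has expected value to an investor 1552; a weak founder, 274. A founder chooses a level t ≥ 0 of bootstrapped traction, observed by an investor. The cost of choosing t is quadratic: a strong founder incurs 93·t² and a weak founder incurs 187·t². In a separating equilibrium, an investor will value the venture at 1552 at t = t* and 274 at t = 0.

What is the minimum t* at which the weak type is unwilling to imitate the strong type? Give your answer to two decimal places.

The weak type at t = 0 receives 274; imitating at t* yields 1552 − 187·t*².
Indifference: 274 = 1552 − 187·t*², so t*² = (1552 − 274) / 187 ≈ 6.8342.
t* = √6.8342 ≈ 2.61.

2.61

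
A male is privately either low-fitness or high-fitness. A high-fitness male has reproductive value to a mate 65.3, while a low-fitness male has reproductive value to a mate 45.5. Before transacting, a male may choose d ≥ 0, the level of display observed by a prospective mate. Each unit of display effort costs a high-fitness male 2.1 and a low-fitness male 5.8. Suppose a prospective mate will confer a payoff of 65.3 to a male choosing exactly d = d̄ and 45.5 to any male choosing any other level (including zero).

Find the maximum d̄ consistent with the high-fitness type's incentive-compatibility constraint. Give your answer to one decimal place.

9.4

Choosing d̄ yields the high-fitness type 65.3 − 2.1·d̄; choosing zero yields 45.5.
The high-fitness type is indifferent at 65.3 − 2.1·d̄ = 45.5, i.e. d̄ = (65.3 − 45.5) / 2.1 ≈ 9.4.
For any d̄ above 9.4 the high-fitness type would rather pool at zero, so separation collapses.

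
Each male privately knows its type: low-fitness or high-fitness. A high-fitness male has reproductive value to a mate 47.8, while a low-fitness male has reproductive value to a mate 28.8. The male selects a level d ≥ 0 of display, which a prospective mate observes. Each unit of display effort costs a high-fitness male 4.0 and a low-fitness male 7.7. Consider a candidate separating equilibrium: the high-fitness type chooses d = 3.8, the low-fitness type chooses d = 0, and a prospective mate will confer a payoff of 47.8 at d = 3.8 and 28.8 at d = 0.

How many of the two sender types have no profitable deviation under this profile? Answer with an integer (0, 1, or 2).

Low-fitness type: stay at 0 → 28.8; mimic → 47.8 − 7.7 × 3.8 = 18.54. IC holds (28.8 ≥ 18.54).
High-fitness type: signal → 47.8 − 4.0 × 3.8 = 32.6; deviate to 0 → 28.8. IC holds (32.6 ≥ 28.8).
2 of 2 constraints hold, so this is a separating equilibrium.

2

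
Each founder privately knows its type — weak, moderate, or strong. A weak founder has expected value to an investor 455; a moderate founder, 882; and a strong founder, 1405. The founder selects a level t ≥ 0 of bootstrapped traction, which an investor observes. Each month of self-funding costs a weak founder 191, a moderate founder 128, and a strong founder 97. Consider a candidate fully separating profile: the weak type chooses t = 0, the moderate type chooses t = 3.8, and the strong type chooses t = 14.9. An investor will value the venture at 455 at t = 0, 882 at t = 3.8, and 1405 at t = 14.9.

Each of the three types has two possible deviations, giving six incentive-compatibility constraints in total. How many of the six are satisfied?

Moderate (own payoff 882 − 128×3.8 = 395.6): to t=0 gives 455 → profitable ✗; to t=14.9 gives 1405 − 128×14.9 = -502.2 → no gain ✓.
Weak (own payoff 455): to t=3.8 gives 882 − 191×3.8 = 156.2 → no gain ✓; to t=14.9 gives 1405 − 191×14.9 = -1440.9 → no gain ✓.
Strong (own payoff 1405 − 97×14.9 = -40.3): to t=0 gives 455 → profitable ✗; to t=3.8 gives 882 − 97×3.8 = 513.4 → profitable ✗.
3 of the 6 constraints hold; not an equilibrium.

3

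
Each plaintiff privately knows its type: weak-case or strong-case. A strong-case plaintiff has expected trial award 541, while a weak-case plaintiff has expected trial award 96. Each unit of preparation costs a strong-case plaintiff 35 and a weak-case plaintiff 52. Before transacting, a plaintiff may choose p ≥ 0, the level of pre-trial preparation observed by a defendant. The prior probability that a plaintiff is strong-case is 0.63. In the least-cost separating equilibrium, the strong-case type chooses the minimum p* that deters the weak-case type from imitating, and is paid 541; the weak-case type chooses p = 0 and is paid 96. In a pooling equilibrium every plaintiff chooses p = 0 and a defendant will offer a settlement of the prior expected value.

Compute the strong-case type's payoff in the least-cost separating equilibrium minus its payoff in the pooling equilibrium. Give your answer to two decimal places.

Least-cost separating signal: p* solves 96 = 541 − 52·p*, so p* = (541 − 96)/52 ≈ 8.5577.
Strong-case type's separating payoff: 541 − 35 × p* = 541 − 35 × (541 − 96)/52 = 541 − 15575/52 ≈ 241.4808.
Pooling payoff: 0.63 × 541 + 0.37 × 96 = 376.35.
Difference: 241.4808 − 376.35 = -134.8692, i.e. -134.87 to two decimal places.
The strong-case type would prefer the pooling outcome.

-134.87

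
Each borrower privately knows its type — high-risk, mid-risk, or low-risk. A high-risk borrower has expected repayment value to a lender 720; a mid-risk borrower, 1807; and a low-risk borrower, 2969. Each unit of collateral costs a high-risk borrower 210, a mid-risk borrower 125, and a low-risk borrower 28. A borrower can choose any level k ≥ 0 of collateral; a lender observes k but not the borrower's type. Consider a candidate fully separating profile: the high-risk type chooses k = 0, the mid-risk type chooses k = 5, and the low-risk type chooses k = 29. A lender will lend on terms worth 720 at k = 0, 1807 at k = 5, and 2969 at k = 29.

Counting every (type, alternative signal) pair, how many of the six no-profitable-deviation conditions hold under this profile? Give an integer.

5

High-risk (own payoff 720): to k=5 gives 1807 − 210×5 = 757 → profitable ✗; to k=29 gives 2969 − 210×29 = -3121 → no gain ✓.
Low-risk (own payoff 2969 − 28×29 = 2157): to k=0 gives 720 → no gain ✓; to k=5 gives 1807 − 28×5 = 1667 → no gain ✓.
Mid-risk (own payoff 1807 − 125×5 = 1182): to k=0 gives 720 → no gain ✓; to k=29 gives 2969 − 125×29 = -656 → no gain ✓.
5 of the 6 constraints hold; not an equilibrium.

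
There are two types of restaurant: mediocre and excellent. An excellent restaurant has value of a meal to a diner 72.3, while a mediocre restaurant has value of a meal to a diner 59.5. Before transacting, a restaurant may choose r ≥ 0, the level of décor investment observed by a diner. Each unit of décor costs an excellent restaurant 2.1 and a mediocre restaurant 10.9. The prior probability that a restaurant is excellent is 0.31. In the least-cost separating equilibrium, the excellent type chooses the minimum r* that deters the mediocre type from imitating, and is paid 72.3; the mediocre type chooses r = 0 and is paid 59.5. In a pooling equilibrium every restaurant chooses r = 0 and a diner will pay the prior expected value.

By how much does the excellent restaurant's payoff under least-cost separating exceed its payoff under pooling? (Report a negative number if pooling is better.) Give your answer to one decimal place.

Least-cost separating signal: r* solves 59.5 = 72.3 − 10.9·r*, so r* = (72.3 − 59.5)/10.9 ≈ 1.1743.
Excellent type's separating payoff: 72.3 − 2.1 × r* = 72.3 − 2.1 × (72.3 − 59.5)/10.9 = 72.3 − 26.88/10.9 ≈ 69.834.
Pooling payoff: 0.31 × 72.3 + 0.69 × 59.5 = 63.468.
Difference: 69.834 − 63.468 = 6.366, i.e. 6.4 to one decimal place.
The excellent type prefers to separate.

6.4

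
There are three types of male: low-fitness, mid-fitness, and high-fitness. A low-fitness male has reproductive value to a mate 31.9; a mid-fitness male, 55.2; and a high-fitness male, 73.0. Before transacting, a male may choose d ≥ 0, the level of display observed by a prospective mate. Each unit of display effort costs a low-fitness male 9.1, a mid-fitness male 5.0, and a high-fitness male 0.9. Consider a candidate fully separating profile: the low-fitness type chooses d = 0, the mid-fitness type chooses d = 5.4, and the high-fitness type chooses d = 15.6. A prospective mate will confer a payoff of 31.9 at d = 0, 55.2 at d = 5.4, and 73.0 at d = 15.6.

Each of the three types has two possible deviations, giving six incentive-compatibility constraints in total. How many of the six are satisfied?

Low-fitness (own payoff 31.9): to d=5.4 gives 55.2 − 9.1×5.4 = 6.06 → no gain ✓; to d=15.6 gives 73.0 − 9.1×15.6 = -68.96 → no gain ✓.
High-fitness (own payoff 73.0 − 0.9×15.6 = 58.96): to d=0 gives 31.9 → no gain ✓; to d=5.4 gives 55.2 − 0.9×5.4 = 50.34 → no gain ✓.
Mid-fitness (own payoff 55.2 − 5.0×5.4 = 28.2): to d=0 gives 31.9 → profitable ✗; to d=15.6 gives 73.0 − 5.0×15.6 = -5 → no gain ✓.
5 of the 6 constraints hold; not an equilibrium.

5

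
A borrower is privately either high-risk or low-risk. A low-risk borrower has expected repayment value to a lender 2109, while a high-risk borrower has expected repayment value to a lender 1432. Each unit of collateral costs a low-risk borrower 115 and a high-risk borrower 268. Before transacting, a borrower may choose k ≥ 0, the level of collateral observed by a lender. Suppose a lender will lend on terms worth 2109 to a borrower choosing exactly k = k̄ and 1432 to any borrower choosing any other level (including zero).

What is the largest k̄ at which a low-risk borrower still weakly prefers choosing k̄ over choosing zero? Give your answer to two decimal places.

Choosing k̄ yields the low-risk type 2109 − 115·k̄; choosing zero yields 1432.
The low-risk type is indifferent at 2109 − 115·k̄ = 1432, i.e. k̄ = (2109 − 1432) / 115 ≈ 5.89.
For any k̄ above 5.89 the low-risk type would rather pool at zero, so separation collapses.

5.89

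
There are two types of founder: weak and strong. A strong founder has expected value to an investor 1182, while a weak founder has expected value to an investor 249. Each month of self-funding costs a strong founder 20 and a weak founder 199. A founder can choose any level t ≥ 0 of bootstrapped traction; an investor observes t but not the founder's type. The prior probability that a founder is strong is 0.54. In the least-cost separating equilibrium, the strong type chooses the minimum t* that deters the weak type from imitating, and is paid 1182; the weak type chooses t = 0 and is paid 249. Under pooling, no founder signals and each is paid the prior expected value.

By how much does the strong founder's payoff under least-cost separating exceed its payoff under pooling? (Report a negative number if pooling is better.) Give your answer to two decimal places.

Least-cost separating signal: t* solves 249 = 1182 − 199·t*, so t* = (1182 − 249)/199 ≈ 4.6884.
Strong type's separating payoff: 1182 − 20 × t* = 1182 − 20 × (1182 − 249)/199 = 1182 − 18660/199 ≈ 1088.2312.
Pooling payoff: 0.54 × 1182 + 0.46 × 249 = 752.82.
Difference: 1088.2312 − 752.82 = 335.4112, i.e. 335.41 to two decimal places.
The strong type prefers to separate.

335.41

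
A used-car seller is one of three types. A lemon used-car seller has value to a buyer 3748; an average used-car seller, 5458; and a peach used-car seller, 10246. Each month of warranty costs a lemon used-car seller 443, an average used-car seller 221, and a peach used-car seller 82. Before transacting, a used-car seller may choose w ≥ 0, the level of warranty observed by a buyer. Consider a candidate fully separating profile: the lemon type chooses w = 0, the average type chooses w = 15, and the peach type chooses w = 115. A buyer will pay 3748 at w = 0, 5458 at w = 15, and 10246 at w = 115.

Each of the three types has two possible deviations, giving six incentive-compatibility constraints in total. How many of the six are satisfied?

3

Lemon (own payoff 3748): to w=15 gives 5458 − 443×15 = -1187 → no gain ✓; to w=115 gives 10246 − 443×115 = -40699 → no gain ✓.
Average (own payoff 5458 − 221×15 = 2143): to w=0 gives 3748 → profitable ✗; to w=115 gives 10246 − 221×115 = -15169 → no gain ✓.
Peach (own payoff 10246 − 82×115 = 816): to w=0 gives 3748 → profitable ✗; to w=15 gives 5458 − 82×15 = 4228 → profitable ✗.
3 of the 6 constraints hold; not an equilibrium.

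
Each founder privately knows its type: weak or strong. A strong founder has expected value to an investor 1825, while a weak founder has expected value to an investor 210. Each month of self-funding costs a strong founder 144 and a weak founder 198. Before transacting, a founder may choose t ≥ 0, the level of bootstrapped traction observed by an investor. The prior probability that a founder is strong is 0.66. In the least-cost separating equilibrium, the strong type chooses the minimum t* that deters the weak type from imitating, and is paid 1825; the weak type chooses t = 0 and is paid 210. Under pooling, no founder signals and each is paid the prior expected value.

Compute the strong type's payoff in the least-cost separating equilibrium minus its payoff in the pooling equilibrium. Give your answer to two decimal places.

Least-cost separating signal: t* solves 210 = 1825 − 198·t*, so t* = (1825 − 210)/198 ≈ 8.1566.
Strong type's separating payoff: 1825 − 144 × t* = 1825 − 144 × (1825 − 210)/198 = 1825 − 232560/198 ≈ 650.4545.
Pooling payoff: 0.66 × 1825 + 0.34 × 210 = 1275.9.
Difference: 650.4545 − 1275.9 = -625.4455, i.e. -625.45 to two decimal places.
The strong type would prefer the pooling outcome.

-625.45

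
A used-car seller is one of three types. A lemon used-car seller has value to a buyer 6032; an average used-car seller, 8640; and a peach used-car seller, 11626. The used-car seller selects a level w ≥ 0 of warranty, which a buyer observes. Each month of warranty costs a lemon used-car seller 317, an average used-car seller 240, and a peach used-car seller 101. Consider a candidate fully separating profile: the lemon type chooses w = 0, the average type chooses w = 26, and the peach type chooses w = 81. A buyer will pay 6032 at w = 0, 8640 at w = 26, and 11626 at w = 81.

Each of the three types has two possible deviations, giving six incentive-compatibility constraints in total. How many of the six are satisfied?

Lemon (own payoff 6032): to w=26 gives 8640 − 317×26 = 398 → no gain ✓; to w=81 gives 11626 − 317×81 = -14051 → no gain ✓.
Peach (own payoff 11626 − 101×81 = 3445): to w=0 gives 6032 → profitable ✗; to w=26 gives 8640 − 101×26 = 6014 → profitable ✗.
Average (own payoff 8640 − 240×26 = 2400): to w=0 gives 6032 → profitable ✗; to w=81 gives 11626 − 240×81 = -7814 → no gain ✓.
3 of the 6 constraints hold; not an equilibrium.

3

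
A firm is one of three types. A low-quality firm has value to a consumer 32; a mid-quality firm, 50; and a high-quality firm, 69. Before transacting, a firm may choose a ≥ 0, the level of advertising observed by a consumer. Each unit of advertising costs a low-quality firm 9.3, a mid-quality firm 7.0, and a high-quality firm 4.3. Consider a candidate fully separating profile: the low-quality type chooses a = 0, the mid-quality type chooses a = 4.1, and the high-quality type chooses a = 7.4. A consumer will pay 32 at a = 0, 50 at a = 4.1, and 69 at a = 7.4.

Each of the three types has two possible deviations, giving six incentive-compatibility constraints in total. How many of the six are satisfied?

5

Mid-quality (own payoff 50 − 7.0×4.1 = 21.3): to a=0 gives 32 → profitable ✗; to a=7.4 gives 69 − 7.0×7.4 = 17.2 → no gain ✓.
Low-quality (own payoff 32): to a=4.1 gives 50 − 9.3×4.1 = 11.87 → no gain ✓; to a=7.4 gives 69 − 9.3×7.4 = 0.18 → no gain ✓.
High-quality (own payoff 69 − 4.3×7.4 = 37.18): to a=0 gives 32 → no gain ✓; to a=4.1 gives 50 − 4.3×4.1 = 32.37 → no gain ✓.
5 of the 6 constraints hold; not an equilibrium.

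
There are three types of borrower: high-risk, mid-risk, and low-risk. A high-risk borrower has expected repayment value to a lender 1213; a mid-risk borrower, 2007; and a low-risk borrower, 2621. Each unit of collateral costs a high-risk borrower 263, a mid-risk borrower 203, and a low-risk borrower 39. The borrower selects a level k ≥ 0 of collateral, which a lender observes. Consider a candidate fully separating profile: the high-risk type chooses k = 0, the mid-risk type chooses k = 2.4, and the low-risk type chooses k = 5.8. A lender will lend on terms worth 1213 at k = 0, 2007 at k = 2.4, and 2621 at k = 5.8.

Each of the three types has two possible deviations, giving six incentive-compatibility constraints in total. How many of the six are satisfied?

Low-risk (own payoff 2621 − 39×5.8 = 2394.8): to k=0 gives 1213 → no gain ✓; to k=2.4 gives 2007 − 39×2.4 = 1913.4 → no gain ✓.
Mid-risk (own payoff 2007 − 203×2.4 = 1519.8): to k=0 gives 1213 → no gain ✓; to k=5.8 gives 2621 − 203×5.8 = 1443.6 → no gain ✓.
High-risk (own payoff 1213): to k=2.4 gives 2007 − 263×2.4 = 1375.8 → profitable ✗; to k=5.8 gives 2621 − 263×5.8 = 1095.6 → no gain ✓.
5 of the 6 constraints hold; not an equilibrium.

5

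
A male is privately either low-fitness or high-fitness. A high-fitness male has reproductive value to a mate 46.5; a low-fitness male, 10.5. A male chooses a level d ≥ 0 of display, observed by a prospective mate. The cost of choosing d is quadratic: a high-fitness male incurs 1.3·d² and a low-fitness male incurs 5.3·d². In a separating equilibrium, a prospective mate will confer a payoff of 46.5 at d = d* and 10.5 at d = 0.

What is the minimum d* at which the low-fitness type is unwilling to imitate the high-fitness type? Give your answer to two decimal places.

The low-fitness type at d = 0 receives 10.5; imitating at d* yields 46.5 − 5.3·d*².
Indifference: 10.5 = 46.5 − 5.3·d*², so d*² = (46.5 − 10.5) / 5.3 ≈ 6.7925.
d* = √6.7925 ≈ 2.61.

2.61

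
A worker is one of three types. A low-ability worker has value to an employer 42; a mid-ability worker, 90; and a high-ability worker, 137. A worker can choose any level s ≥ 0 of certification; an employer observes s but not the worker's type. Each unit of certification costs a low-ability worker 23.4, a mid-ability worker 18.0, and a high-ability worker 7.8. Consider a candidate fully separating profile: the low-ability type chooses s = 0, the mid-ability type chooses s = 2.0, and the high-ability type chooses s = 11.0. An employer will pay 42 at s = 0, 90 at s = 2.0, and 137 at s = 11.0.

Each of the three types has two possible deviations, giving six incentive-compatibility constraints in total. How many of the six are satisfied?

4

High-ability (own payoff 137 − 7.8×11.0 = 51.2): to s=0 gives 42 → no gain ✓; to s=2.0 gives 90 − 7.8×2.0 = 74.4 → profitable ✗.
Low-ability (own payoff 42): to s=2.0 gives 90 − 23.4×2.0 = 43.2 → profitable ✗; to s=11.0 gives 137 − 23.4×11.0 = -120.4 → no gain ✓.
Mid-ability (own payoff 90 − 18.0×2.0 = 54): to s=0 gives 42 → no gain ✓; to s=11.0 gives 137 − 18.0×11.0 = -61 → no gain ✓.
4 of the 6 constraints hold; not an equilibrium.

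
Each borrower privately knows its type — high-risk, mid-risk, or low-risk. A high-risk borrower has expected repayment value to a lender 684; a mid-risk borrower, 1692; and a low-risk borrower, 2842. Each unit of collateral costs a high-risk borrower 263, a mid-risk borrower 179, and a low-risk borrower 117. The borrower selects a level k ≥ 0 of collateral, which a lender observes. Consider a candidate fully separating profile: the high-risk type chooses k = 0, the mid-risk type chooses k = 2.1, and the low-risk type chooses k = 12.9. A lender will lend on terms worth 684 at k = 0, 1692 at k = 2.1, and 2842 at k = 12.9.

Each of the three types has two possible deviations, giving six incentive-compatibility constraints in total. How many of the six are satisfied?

4

Mid-risk (own payoff 1692 − 179×2.1 = 1316.1): to k=0 gives 684 → no gain ✓; to k=12.9 gives 2842 − 179×12.9 = 532.9 → no gain ✓.
High-risk (own payoff 684): to k=2.1 gives 1692 − 263×2.1 = 1139.7 → profitable ✗; to k=12.9 gives 2842 − 263×12.9 = -550.7 → no gain ✓.
Low-risk (own payoff 2842 − 117×12.9 = 1332.7): to k=0 gives 684 → no gain ✓; to k=2.1 gives 1692 − 117×2.1 = 1446.3 → profitable ✗.
4 of the 6 constraints hold; not an equilibrium.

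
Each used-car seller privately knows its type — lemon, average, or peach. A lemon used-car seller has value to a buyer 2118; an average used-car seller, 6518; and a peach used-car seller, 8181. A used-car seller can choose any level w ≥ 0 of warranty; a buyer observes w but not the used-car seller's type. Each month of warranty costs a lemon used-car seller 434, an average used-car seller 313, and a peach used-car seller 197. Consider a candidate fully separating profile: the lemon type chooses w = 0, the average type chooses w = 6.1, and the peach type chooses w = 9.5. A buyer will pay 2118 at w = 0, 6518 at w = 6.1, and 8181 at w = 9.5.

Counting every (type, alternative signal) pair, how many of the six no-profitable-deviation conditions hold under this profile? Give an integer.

Lemon (own payoff 2118): to w=6.1 gives 6518 − 434×6.1 = 3870.6 → profitable ✗; to w=9.5 gives 8181 − 434×9.5 = 4058 → profitable ✗.
Peach (own payoff 8181 − 197×9.5 = 6309.5): to w=0 gives 2118 → no gain ✓; to w=6.1 gives 6518 − 197×6.1 = 5316.3 → no gain ✓.
Average (own payoff 6518 − 313×6.1 = 4608.7): to w=0 gives 2118 → no gain ✓; to w=9.5 gives 8181 − 313×9.5 = 5207.5 → profitable ✗.
3 of the 6 constraints hold; not an equilibrium.

3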